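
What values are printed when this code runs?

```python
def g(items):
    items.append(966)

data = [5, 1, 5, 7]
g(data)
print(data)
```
[5, 1, 5, 7, 966]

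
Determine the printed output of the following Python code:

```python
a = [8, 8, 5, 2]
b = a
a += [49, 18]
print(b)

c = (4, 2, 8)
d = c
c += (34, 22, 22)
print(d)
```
[8, 8, 5, 2, 49, 18]
(4, 2, 8)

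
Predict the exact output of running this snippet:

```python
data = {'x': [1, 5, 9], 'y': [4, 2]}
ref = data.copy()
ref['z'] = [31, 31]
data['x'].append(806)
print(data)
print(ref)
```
{'x': [1, 5, 9, 806], 'y': [4, 2]}
{'x': [1, 5, 9, 806], 'y': [4, 2], 'z': [31, 31]}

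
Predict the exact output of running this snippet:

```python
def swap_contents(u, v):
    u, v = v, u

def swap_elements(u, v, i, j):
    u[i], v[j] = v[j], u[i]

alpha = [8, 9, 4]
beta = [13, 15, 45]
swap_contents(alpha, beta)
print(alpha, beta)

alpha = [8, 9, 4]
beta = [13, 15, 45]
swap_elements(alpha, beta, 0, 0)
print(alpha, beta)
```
[8, 9, 4] [13, 15, 45]
[13, 9, 4] [8, 15, 45]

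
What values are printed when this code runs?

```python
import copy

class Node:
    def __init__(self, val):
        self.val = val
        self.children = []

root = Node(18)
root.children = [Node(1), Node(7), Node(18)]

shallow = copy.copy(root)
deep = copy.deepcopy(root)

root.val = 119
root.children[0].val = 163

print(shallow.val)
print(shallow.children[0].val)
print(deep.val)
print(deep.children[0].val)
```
18
163
18
1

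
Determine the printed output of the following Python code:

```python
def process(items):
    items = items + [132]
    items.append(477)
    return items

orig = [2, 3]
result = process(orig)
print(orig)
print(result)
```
[2, 3]
[2, 3, 132, 477]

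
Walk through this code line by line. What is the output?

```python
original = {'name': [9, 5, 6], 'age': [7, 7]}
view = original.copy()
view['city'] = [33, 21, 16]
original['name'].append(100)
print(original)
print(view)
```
{'name': [9, 5, 6, 100], 'age': [7, 7]}
{'name': [9, 5, 6, 100], 'age': [7, 7], 'city': [33, 21, 16]}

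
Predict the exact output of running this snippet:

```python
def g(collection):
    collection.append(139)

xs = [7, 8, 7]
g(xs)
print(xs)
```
[7, 8, 7, 139]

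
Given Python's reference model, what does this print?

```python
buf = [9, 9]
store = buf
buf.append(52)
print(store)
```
[9, 9, 52]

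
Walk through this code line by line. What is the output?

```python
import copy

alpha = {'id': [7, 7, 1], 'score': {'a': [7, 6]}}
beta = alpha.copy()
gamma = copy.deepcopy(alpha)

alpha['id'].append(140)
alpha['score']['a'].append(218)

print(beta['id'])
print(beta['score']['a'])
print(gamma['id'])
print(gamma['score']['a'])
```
[7, 7, 1, 140]
[7, 6, 218]
[7, 7, 1]
[7, 6]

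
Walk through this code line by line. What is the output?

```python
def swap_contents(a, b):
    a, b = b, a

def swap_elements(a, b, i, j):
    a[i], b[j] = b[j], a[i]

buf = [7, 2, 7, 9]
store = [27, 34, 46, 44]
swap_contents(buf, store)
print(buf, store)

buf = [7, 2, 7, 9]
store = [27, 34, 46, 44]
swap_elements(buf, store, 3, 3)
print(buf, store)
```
[7, 2, 7, 9] [27, 34, 46, 44]
[7, 2, 7, 44] [27, 34, 46, 9]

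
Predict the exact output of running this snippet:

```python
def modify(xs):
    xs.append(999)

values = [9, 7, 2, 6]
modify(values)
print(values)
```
[9, 7, 2, 6, 999]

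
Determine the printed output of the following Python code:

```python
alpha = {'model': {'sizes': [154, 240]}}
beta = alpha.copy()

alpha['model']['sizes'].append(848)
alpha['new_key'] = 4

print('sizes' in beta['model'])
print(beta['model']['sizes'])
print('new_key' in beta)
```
True
[154, 240, 848]
False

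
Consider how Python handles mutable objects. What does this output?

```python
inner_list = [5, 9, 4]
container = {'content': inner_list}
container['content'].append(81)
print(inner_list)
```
[5, 9, 4, 81]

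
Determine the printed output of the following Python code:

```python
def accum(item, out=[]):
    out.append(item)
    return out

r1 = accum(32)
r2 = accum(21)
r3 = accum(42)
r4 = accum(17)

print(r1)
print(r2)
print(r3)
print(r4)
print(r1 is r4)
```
[32, 21, 42, 17]
[32, 21, 42, 17]
[32, 21, 42, 17]
[32, 21, 42, 17]
True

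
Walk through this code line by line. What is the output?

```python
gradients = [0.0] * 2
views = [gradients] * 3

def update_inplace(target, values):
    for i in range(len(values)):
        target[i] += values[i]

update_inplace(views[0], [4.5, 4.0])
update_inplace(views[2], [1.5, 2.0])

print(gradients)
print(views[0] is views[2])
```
[6.0, 6.0]
True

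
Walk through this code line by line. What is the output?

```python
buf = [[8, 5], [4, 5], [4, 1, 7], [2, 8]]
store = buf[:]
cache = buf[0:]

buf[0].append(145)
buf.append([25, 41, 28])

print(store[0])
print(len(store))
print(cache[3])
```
[8, 5, 145]
4
[2, 8]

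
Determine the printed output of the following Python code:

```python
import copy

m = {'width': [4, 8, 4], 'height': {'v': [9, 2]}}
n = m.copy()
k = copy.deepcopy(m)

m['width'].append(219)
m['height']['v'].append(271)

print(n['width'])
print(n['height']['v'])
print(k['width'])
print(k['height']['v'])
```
[4, 8, 4, 219]
[9, 2, 271]
[4, 8, 4]
[9, 2]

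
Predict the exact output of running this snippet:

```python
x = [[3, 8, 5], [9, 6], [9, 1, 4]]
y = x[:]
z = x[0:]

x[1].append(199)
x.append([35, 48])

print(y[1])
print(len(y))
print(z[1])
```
[9, 6, 199]
3
[9, 6, 199]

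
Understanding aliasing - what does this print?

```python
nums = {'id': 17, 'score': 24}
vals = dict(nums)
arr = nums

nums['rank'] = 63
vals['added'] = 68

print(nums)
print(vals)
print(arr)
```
{'id': 17, 'score': 24, 'rank': 63}
{'id': 17, 'score': 24, 'added': 68}
{'id': 17, 'score': 24, 'rank': 63}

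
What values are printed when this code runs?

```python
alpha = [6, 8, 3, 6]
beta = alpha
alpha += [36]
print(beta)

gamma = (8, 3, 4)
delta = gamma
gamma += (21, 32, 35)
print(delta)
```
[6, 8, 3, 6, 36]
(8, 3, 4)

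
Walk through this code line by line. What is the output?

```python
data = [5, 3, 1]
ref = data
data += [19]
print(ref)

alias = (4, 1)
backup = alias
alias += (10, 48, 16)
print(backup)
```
[5, 3, 1, 19]
(4, 1)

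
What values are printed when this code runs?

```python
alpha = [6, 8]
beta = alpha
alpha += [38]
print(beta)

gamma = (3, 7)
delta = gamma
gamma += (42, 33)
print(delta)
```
[6, 8, 38]
(3, 7)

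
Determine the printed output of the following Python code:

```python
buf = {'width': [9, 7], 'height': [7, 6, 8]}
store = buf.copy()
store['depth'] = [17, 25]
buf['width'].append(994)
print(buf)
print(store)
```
{'width': [9, 7, 994], 'height': [7, 6, 8]}
{'width': [9, 7, 994], 'height': [7, 6, 8], 'depth': [17, 25]}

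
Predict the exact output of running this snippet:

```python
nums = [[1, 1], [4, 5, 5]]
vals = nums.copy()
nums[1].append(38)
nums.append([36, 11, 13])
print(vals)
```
[[1, 1], [4, 5, 5, 38]]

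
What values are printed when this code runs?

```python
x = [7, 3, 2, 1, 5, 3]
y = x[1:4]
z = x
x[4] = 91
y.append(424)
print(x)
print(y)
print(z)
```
[7, 3, 2, 1, 91, 3]
[3, 2, 1, 424]
[7, 3, 2, 1, 91, 3]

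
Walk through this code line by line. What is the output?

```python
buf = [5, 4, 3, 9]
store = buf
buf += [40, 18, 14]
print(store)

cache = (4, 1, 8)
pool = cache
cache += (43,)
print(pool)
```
[5, 4, 3, 9, 40, 18, 14]
(4, 1, 8)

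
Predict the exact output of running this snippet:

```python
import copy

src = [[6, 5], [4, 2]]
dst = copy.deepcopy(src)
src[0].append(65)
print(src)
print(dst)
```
[[6, 5, 65], [4, 2]]
[[6, 5], [4, 2]]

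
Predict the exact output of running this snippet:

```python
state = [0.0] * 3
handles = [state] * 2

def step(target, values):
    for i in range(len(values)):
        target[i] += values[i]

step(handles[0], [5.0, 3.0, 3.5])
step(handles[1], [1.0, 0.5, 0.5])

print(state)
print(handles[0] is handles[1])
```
[6.0, 3.5, 4.0]
True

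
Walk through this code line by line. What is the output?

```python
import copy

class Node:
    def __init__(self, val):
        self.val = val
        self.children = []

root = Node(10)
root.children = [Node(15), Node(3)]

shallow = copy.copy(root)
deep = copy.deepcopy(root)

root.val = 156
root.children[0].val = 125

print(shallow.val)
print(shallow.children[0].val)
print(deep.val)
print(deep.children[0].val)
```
10
125
10
15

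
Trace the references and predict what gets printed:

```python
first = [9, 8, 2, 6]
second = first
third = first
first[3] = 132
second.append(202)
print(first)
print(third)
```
[9, 8, 2, 132, 202]
[9, 8, 2, 132, 202]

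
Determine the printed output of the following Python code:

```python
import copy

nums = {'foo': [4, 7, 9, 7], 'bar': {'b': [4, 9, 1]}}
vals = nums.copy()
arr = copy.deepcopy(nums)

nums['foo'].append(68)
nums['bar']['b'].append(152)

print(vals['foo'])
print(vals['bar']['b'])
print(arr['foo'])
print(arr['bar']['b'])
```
[4, 7, 9, 7, 68]
[4, 9, 1, 152]
[4, 7, 9, 7]
[4, 9, 1]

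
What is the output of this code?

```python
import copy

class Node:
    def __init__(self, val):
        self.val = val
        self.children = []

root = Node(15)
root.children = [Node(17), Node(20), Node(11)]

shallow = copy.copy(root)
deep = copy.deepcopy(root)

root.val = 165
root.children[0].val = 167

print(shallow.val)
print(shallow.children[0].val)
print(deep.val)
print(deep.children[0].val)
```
15
167
15
17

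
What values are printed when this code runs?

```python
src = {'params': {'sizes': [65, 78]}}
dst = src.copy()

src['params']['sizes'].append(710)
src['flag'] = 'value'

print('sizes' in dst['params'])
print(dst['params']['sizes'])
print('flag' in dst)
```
True
[65, 78, 710]
False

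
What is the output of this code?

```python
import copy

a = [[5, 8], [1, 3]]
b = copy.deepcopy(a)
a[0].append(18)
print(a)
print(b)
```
[[5, 8, 18], [1, 3]]
[[5, 8], [1, 3]]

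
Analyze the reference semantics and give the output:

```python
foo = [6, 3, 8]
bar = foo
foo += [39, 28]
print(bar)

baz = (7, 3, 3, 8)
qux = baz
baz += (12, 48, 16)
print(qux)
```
[6, 3, 8, 39, 28]
(7, 3, 3, 8)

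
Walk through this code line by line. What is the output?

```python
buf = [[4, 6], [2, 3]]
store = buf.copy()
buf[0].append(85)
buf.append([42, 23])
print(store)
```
[[4, 6, 85], [2, 3]]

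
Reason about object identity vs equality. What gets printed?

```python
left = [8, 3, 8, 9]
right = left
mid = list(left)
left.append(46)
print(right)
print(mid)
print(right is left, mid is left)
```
[8, 3, 8, 9, 46]
[8, 3, 8, 9]
True False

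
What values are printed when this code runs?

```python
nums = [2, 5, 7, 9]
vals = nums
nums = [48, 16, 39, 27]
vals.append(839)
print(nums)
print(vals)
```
[48, 16, 39, 27]
[2, 5, 7, 9, 839]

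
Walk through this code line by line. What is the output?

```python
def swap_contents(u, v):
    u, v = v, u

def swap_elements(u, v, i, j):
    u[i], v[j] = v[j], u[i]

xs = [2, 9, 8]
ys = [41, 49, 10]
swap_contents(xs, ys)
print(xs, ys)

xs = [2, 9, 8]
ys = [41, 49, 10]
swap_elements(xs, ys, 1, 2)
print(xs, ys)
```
[2, 9, 8] [41, 49, 10]
[2, 10, 8] [41, 49, 9]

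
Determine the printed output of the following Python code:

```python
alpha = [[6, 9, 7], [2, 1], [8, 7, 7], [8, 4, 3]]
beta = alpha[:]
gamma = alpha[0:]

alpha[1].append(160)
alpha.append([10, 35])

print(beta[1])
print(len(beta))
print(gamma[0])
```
[2, 1, 160]
4
[6, 9, 7]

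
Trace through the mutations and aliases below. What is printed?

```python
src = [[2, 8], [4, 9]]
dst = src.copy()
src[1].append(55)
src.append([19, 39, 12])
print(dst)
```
[[2, 8], [4, 9, 55]]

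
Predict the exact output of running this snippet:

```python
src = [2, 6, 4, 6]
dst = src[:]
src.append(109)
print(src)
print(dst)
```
[2, 6, 4, 6, 109]
[2, 6, 4, 6]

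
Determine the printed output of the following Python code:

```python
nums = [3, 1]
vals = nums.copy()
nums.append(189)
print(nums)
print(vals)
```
[3, 1, 189]
[3, 1]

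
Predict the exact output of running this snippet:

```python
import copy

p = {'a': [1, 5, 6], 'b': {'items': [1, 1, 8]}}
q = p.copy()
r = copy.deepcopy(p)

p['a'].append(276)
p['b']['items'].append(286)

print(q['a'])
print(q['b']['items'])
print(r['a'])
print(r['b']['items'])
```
[1, 5, 6, 276]
[1, 1, 8, 286]
[1, 5, 6]
[1, 1, 8]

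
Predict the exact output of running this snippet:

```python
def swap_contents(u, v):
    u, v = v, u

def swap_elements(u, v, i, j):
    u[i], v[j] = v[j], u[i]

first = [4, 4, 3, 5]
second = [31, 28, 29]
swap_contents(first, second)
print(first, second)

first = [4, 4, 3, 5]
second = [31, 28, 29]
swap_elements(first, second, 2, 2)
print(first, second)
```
[4, 4, 3, 5] [31, 28, 29]
[4, 4, 29, 5] [31, 28, 3]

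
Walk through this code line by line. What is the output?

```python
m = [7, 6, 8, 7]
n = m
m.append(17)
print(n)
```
[7, 6, 8, 7, 17]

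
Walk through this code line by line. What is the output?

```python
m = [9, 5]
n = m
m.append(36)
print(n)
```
[9, 5, 36]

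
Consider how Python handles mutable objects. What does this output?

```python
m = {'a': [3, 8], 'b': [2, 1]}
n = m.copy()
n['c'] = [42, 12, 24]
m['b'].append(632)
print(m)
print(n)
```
{'a': [3, 8], 'b': [2, 1, 632]}
{'a': [3, 8], 'b': [2, 1, 632], 'c': [42, 12, 24]}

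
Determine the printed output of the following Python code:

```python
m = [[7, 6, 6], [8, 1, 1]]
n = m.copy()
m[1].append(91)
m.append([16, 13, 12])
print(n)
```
[[7, 6, 6], [8, 1, 1, 91]]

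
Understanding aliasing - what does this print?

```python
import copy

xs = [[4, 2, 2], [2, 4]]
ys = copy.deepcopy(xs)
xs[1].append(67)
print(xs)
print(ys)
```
[[4, 2, 2], [2, 4, 67]]
[[4, 2, 2], [2, 4]]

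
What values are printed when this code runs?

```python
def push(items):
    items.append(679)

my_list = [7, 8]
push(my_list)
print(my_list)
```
[7, 8, 679]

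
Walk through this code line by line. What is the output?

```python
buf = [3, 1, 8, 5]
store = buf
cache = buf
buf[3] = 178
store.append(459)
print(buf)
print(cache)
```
[3, 1, 8, 178, 459]
[3, 1, 8, 178, 459]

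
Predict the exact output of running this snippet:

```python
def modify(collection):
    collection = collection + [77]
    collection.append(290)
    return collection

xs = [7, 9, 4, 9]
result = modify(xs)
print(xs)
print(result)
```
[7, 9, 4, 9]
[7, 9, 4, 9, 77, 290]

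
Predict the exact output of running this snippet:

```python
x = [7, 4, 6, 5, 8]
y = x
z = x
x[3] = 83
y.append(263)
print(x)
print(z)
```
[7, 4, 6, 83, 8, 263]
[7, 4, 6, 83, 8, 263]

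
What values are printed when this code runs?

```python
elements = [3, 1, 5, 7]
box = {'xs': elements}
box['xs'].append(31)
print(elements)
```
[3, 1, 5, 7, 31]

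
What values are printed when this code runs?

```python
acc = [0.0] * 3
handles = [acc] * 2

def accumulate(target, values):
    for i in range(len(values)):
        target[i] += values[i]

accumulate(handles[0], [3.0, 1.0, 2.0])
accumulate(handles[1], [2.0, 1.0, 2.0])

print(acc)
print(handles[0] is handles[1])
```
[5.0, 2.0, 4.0]
True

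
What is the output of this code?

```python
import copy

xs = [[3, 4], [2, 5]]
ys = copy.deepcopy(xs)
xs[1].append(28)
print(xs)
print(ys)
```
[[3, 4], [2, 5, 28]]
[[3, 4], [2, 5]]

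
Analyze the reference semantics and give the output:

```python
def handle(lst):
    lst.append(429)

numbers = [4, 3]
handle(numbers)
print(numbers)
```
[4, 3, 429]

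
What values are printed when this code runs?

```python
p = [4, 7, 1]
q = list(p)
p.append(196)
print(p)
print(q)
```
[4, 7, 1, 196]
[4, 7, 1]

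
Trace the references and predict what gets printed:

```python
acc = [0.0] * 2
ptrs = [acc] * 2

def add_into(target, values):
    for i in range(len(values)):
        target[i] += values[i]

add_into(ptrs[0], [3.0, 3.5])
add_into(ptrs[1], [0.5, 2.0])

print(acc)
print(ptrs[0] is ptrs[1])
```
[3.5, 5.5]
True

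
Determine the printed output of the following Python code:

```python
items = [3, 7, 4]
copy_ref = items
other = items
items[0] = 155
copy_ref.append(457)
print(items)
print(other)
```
[155, 7, 4, 457]
[155, 7, 4, 457]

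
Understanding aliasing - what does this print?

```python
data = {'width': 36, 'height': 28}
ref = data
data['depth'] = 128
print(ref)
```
{'width': 36, 'height': 28, 'depth': 128}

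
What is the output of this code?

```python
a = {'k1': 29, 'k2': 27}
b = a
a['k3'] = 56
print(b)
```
{'k1': 29, 'k2': 27, 'k3': 56}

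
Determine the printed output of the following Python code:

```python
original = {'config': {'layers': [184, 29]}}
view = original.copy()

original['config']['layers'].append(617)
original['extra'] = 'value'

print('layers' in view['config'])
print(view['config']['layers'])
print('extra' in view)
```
True
[184, 29, 617]
False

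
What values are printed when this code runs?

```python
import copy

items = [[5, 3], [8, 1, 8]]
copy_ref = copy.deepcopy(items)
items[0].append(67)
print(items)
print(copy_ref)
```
[[5, 3, 67], [8, 1, 8]]
[[5, 3], [8, 1, 8]]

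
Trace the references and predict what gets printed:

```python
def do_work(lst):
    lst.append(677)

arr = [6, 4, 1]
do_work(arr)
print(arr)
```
[6, 4, 1, 677]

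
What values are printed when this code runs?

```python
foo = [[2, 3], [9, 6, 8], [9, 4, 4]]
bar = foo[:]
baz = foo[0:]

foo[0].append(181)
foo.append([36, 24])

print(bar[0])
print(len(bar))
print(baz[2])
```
[2, 3, 181]
3
[9, 4, 4]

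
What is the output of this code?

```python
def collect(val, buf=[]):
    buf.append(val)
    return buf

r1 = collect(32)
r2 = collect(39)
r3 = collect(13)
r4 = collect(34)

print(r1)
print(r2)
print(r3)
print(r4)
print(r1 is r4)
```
[32, 39, 13, 34]
[32, 39, 13, 34]
[32, 39, 13, 34]
[32, 39, 13, 34]
True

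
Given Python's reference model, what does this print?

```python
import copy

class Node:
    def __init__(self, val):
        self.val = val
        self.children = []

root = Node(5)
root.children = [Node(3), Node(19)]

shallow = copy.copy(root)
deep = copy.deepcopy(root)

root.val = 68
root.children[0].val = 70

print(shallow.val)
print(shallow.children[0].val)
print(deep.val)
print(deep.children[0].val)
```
5
70
5
3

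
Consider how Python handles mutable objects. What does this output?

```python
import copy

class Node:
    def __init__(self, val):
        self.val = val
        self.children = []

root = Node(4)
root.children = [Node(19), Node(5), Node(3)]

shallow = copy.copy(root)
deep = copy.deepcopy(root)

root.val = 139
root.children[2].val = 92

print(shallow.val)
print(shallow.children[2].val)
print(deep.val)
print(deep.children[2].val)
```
4
92
4
3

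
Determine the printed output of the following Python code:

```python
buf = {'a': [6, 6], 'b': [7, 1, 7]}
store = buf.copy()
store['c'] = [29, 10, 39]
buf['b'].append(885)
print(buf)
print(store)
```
{'a': [6, 6], 'b': [7, 1, 7, 885]}
{'a': [6, 6], 'b': [7, 1, 7, 885], 'c': [29, 10, 39]}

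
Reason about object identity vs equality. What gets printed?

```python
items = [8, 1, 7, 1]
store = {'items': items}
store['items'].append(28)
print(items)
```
[8, 1, 7, 1, 28]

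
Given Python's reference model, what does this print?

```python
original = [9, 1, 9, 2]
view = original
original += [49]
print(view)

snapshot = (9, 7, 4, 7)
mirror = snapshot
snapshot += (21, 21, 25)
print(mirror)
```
[9, 1, 9, 2, 49]
(9, 7, 4, 7)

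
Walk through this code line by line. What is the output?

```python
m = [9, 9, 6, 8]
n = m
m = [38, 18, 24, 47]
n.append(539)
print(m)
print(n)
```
[38, 18, 24, 47]
[9, 9, 6, 8, 539]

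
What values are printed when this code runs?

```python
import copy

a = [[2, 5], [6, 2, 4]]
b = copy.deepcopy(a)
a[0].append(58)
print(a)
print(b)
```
[[2, 5, 58], [6, 2, 4]]
[[2, 5], [6, 2, 4]]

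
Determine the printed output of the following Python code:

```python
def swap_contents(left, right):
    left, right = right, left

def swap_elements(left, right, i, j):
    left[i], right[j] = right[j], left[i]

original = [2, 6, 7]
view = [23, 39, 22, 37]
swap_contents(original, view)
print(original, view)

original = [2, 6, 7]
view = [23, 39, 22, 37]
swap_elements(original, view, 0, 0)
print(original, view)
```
[2, 6, 7] [23, 39, 22, 37]
[23, 6, 7] [2, 39, 22, 37]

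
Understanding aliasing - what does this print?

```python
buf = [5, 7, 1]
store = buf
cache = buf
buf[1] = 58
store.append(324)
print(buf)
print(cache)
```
[5, 58, 1, 324]
[5, 58, 1, 324]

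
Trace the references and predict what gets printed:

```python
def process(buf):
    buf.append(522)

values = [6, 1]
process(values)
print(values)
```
[6, 1, 522]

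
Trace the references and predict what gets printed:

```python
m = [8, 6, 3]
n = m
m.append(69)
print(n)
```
[8, 6, 3, 69]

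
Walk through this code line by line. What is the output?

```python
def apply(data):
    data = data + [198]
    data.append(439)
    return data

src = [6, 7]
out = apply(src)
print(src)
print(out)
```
[6, 7]
[6, 7, 198, 439]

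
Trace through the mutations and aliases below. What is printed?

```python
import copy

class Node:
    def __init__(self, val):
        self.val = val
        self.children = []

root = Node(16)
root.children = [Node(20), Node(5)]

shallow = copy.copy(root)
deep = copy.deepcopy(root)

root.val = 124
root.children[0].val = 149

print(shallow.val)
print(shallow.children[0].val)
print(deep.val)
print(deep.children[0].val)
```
16
149
16
20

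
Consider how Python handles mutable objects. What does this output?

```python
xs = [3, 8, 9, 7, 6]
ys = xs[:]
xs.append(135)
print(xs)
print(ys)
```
[3, 8, 9, 7, 6, 135]
[3, 8, 9, 7, 6]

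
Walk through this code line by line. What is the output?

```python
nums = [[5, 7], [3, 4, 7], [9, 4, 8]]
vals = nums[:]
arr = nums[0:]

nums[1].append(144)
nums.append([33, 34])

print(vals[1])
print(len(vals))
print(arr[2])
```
[3, 4, 7, 144]
3
[9, 4, 8]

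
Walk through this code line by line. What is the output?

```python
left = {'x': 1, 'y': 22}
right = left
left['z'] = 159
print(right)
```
{'x': 1, 'y': 22, 'z': 159}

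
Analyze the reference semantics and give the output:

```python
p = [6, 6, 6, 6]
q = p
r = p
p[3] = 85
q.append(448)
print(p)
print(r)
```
[6, 6, 6, 85, 448]
[6, 6, 6, 85, 448]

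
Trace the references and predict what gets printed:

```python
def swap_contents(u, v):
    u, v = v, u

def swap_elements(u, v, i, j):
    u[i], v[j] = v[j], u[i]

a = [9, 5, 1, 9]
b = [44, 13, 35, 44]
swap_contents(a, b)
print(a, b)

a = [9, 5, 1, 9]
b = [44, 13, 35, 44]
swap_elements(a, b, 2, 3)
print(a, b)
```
[9, 5, 1, 9] [44, 13, 35, 44]
[9, 5, 44, 9] [44, 13, 35, 1]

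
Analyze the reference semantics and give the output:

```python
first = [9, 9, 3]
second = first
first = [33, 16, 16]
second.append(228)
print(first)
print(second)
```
[33, 16, 16]
[9, 9, 3, 228]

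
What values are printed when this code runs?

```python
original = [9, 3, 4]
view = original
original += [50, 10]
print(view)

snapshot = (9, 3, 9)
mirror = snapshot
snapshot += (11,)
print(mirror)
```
[9, 3, 4, 50, 10]
(9, 3, 9)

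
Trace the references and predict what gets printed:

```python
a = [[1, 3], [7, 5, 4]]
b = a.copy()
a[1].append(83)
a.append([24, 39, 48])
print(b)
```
[[1, 3], [7, 5, 4, 83]]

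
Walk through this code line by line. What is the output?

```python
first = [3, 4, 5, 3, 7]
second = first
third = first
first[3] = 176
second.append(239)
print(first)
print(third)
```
[3, 4, 5, 176, 7, 239]
[3, 4, 5, 176, 7, 239]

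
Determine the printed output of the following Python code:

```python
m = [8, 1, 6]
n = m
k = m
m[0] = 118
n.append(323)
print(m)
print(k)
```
[118, 1, 6, 323]
[118, 1, 6, 323]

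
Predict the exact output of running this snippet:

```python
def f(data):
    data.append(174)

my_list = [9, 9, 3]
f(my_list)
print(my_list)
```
[9, 9, 3, 174]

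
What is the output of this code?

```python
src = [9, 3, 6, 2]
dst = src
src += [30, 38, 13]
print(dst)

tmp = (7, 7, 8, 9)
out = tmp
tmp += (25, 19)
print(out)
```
[9, 3, 6, 2, 30, 38, 13]
(7, 7, 8, 9)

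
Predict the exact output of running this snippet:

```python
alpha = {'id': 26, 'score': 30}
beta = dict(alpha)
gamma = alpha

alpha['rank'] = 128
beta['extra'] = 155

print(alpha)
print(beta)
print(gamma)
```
{'id': 26, 'score': 30, 'rank': 128}
{'id': 26, 'score': 30, 'extra': 155}
{'id': 26, 'score': 30, 'rank': 128}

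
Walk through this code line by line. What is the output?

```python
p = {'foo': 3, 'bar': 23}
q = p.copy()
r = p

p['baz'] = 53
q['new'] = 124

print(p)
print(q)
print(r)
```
{'foo': 3, 'bar': 23, 'baz': 53}
{'foo': 3, 'bar': 23, 'new': 124}
{'foo': 3, 'bar': 23, 'baz': 53}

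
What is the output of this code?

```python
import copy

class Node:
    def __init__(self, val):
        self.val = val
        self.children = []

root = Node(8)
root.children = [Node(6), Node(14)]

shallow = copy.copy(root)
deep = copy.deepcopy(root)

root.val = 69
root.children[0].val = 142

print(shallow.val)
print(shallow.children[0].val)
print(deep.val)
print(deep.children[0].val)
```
8
142
8
6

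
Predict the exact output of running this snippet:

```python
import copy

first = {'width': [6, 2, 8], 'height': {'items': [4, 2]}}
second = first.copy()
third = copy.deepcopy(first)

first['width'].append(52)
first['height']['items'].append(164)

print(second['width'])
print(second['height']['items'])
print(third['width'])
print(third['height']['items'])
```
[6, 2, 8, 52]
[4, 2, 164]
[6, 2, 8]
[4, 2]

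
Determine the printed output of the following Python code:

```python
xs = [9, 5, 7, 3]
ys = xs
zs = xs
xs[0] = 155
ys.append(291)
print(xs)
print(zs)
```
[155, 5, 7, 3, 291]
[155, 5, 7, 3, 291]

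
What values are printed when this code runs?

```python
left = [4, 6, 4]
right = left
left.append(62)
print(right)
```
[4, 6, 4, 62]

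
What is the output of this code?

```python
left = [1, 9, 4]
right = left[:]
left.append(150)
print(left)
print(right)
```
[1, 9, 4, 150]
[1, 9, 4]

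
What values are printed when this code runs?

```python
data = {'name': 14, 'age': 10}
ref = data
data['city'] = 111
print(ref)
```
{'name': 14, 'age': 10, 'city': 111}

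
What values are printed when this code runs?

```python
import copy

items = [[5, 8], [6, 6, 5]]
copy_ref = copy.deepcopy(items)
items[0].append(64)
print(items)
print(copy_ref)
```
[[5, 8, 64], [6, 6, 5]]
[[5, 8], [6, 6, 5]]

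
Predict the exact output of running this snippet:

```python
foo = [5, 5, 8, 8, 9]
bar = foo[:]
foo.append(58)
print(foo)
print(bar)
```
[5, 5, 8, 8, 9, 58]
[5, 5, 8, 8, 9]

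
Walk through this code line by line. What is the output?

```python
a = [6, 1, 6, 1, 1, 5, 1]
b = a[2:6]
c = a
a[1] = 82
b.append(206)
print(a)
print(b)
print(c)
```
[6, 82, 6, 1, 1, 5, 1]
[6, 1, 1, 5, 206]
[6, 82, 6, 1, 1, 5, 1]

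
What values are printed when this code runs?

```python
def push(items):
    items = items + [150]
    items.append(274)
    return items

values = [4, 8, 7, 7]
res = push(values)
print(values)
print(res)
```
[4, 8, 7, 7]
[4, 8, 7, 7, 150, 274]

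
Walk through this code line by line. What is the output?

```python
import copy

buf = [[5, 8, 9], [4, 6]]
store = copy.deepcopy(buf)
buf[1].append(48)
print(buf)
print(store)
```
[[5, 8, 9], [4, 6, 48]]
[[5, 8, 9], [4, 6]]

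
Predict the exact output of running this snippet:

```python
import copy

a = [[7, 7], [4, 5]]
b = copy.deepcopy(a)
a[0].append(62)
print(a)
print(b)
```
[[7, 7, 62], [4, 5]]
[[7, 7], [4, 5]]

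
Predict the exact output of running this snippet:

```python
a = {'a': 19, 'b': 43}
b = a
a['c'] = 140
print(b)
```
{'a': 19, 'b': 43, 'c': 140}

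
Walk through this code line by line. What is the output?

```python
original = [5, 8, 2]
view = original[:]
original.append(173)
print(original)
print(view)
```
[5, 8, 2, 173]
[5, 8, 2]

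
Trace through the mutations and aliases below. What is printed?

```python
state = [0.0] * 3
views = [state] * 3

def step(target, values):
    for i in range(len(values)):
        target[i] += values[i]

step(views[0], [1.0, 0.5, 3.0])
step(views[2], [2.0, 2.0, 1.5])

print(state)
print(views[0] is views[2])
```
[3.0, 2.5, 4.5]
True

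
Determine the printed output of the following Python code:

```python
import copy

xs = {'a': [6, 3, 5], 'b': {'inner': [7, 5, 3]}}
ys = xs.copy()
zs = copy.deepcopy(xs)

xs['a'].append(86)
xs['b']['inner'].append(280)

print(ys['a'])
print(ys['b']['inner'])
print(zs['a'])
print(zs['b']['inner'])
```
[6, 3, 5, 86]
[7, 5, 3, 280]
[6, 3, 5]
[7, 5, 3]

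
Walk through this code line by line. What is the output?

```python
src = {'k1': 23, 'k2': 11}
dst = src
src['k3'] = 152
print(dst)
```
{'k1': 23, 'k2': 11, 'k3': 152}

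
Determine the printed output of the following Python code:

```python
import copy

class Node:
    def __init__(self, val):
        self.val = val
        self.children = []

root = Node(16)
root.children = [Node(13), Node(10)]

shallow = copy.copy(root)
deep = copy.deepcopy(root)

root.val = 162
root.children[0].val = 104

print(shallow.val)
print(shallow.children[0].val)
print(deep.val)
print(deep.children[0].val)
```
16
104
16
13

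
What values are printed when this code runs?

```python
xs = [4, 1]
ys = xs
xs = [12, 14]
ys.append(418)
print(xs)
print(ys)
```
[12, 14]
[4, 1, 418]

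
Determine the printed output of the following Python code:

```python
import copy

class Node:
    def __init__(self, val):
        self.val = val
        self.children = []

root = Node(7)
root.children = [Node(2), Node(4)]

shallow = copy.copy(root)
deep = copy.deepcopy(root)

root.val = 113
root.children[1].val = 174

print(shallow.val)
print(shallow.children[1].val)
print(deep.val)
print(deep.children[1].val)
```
7
174
7
4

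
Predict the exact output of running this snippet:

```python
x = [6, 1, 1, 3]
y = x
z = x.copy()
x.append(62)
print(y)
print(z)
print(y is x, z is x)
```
[6, 1, 1, 3, 62]
[6, 1, 1, 3]
True False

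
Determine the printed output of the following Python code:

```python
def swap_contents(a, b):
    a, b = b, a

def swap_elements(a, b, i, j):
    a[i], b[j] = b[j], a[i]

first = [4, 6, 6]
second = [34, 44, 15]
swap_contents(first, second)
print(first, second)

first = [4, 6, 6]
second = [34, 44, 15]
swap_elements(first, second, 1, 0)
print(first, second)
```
[4, 6, 6] [34, 44, 15]
[4, 34, 6] [6, 44, 15]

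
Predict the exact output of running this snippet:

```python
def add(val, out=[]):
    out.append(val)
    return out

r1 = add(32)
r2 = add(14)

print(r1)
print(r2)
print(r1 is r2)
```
[32, 14]
[32, 14]
True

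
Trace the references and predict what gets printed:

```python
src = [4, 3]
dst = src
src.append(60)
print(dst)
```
[4, 3, 60]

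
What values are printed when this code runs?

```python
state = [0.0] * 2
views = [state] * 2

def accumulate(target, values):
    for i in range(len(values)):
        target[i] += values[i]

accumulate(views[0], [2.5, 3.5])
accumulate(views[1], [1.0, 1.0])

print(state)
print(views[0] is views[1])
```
[3.5, 4.5]
True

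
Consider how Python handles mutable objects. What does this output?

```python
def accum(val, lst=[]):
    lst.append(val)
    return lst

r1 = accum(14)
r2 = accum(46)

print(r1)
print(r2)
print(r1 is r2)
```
[14, 46]
[14, 46]
True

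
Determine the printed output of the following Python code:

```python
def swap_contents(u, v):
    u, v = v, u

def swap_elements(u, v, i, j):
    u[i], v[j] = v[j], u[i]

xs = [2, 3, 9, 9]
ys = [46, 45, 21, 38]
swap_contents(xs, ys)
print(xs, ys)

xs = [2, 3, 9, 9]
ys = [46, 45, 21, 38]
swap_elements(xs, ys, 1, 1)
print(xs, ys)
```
[2, 3, 9, 9] [46, 45, 21, 38]
[2, 45, 9, 9] [46, 3, 21, 38]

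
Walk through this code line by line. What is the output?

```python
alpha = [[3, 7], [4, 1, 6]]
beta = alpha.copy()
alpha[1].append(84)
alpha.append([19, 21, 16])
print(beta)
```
[[3, 7], [4, 1, 6, 84]]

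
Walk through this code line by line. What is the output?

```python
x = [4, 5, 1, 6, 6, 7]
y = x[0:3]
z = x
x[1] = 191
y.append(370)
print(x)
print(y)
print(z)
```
[4, 191, 1, 6, 6, 7]
[4, 5, 1, 370]
[4, 191, 1, 6, 6, 7]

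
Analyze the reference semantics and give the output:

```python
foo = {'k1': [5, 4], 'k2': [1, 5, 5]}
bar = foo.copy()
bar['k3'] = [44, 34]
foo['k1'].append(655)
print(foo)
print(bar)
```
{'k1': [5, 4, 655], 'k2': [1, 5, 5]}
{'k1': [5, 4, 655], 'k2': [1, 5, 5], 'k3': [44, 34]}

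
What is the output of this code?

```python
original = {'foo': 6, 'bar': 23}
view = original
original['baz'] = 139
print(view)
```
{'foo': 6, 'bar': 23, 'baz': 139}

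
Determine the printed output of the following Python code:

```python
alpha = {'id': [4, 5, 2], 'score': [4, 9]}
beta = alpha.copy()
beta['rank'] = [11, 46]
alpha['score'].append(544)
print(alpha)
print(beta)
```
{'id': [4, 5, 2], 'score': [4, 9, 544]}
{'id': [4, 5, 2], 'score': [4, 9, 544], 'rank': [11, 46]}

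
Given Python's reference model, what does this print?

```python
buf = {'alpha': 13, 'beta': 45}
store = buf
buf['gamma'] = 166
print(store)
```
{'alpha': 13, 'beta': 45, 'gamma': 166}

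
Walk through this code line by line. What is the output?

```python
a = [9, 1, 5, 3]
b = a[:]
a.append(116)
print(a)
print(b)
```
[9, 1, 5, 3, 116]
[9, 1, 5, 3]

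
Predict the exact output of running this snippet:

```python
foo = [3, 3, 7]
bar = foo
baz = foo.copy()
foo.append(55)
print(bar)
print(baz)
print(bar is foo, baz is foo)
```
[3, 3, 7, 55]
[3, 3, 7]
True False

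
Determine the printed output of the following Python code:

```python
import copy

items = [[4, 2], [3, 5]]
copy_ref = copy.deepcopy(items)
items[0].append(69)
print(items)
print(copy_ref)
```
[[4, 2, 69], [3, 5]]
[[4, 2], [3, 5]]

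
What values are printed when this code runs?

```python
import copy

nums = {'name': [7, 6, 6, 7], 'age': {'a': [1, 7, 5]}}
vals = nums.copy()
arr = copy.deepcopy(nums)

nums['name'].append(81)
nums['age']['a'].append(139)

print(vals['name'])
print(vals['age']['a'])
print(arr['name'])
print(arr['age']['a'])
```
[7, 6, 6, 7, 81]
[1, 7, 5, 139]
[7, 6, 6, 7]
[1, 7, 5]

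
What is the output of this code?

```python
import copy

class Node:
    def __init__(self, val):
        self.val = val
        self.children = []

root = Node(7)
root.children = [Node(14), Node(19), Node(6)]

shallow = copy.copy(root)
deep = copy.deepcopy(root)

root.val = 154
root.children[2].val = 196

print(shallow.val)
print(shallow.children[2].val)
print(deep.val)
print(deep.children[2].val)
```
7
196
7
6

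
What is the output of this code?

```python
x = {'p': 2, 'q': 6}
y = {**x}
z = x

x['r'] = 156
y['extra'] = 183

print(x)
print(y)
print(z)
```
{'p': 2, 'q': 6, 'r': 156}
{'p': 2, 'q': 6, 'extra': 183}
{'p': 2, 'q': 6, 'r': 156}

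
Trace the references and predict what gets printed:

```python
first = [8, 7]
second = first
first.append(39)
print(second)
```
[8, 7, 39]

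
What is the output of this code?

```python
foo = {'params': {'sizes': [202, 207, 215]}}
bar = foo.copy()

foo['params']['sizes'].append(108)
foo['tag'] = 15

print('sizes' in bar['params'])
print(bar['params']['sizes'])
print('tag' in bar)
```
True
[202, 207, 215, 108]
False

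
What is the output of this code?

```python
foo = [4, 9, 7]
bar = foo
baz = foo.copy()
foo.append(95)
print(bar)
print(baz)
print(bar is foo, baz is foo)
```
[4, 9, 7, 95]
[4, 9, 7]
True False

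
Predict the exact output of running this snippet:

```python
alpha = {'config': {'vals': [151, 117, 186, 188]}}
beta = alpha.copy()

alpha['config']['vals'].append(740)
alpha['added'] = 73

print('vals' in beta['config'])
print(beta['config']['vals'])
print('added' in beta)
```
True
[151, 117, 186, 188, 740]
False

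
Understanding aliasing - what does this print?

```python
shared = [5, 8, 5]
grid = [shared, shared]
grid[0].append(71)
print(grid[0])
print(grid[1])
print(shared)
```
[5, 8, 5, 71]
[5, 8, 5, 71]
[5, 8, 5, 71]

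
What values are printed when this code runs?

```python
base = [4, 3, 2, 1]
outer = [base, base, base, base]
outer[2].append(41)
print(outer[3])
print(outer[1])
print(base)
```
[4, 3, 2, 1, 41]
[4, 3, 2, 1, 41]
[4, 3, 2, 1, 41]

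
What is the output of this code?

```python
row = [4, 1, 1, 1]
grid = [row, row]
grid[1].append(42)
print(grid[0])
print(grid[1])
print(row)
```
[4, 1, 1, 1, 42]
[4, 1, 1, 1, 42]
[4, 1, 1, 1, 42]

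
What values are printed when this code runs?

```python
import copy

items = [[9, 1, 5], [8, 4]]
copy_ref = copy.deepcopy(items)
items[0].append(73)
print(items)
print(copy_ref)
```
[[9, 1, 5, 73], [8, 4]]
[[9, 1, 5], [8, 4]]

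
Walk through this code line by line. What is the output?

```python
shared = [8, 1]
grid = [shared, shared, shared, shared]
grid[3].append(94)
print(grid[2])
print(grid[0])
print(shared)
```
[8, 1, 94]
[8, 1, 94]
[8, 1, 94]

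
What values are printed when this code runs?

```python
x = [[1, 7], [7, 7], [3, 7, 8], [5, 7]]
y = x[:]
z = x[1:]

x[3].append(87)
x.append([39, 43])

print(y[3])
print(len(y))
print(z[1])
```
[5, 7, 87]
4
[3, 7, 8]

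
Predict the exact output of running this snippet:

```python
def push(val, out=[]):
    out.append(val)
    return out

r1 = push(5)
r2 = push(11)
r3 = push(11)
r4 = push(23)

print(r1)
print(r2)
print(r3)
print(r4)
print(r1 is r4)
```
[5, 11, 11, 23]
[5, 11, 11, 23]
[5, 11, 11, 23]
[5, 11, 11, 23]
True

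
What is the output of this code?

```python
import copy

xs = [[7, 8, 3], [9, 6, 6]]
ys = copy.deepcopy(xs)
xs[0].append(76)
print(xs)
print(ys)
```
[[7, 8, 3, 76], [9, 6, 6]]
[[7, 8, 3], [9, 6, 6]]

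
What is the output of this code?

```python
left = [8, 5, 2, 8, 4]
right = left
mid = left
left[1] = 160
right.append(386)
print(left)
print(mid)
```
[8, 160, 2, 8, 4, 386]
[8, 160, 2, 8, 4, 386]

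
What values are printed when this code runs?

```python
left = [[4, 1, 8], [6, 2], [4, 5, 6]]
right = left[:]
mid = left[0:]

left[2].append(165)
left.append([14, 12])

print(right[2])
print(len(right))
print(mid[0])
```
[4, 5, 6, 165]
3
[4, 1, 8]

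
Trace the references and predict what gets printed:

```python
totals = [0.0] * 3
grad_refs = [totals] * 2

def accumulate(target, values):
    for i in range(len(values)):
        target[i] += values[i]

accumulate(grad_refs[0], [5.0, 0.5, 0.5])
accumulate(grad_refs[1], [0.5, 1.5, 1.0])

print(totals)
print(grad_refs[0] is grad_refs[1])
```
[5.5, 2.0, 1.5]
True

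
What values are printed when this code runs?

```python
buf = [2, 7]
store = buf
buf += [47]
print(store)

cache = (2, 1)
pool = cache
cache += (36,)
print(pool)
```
[2, 7, 47]
(2, 1)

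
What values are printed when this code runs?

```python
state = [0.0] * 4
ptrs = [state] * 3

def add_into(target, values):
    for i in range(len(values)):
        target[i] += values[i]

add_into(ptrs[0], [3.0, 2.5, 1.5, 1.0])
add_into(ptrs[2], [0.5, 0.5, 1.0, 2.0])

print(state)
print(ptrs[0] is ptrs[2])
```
[3.5, 3.0, 2.5, 3.0]
True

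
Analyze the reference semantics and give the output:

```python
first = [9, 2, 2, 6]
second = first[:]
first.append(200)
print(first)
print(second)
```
[9, 2, 2, 6, 200]
[9, 2, 2, 6]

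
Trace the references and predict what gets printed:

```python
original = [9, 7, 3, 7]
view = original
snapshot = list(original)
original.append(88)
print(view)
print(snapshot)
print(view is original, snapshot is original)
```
[9, 7, 3, 7, 88]
[9, 7, 3, 7]
True False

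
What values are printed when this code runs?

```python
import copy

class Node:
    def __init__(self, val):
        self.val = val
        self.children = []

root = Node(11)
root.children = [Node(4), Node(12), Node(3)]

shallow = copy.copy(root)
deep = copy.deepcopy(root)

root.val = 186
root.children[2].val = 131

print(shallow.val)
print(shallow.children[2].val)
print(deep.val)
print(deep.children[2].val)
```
11
131
11
3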